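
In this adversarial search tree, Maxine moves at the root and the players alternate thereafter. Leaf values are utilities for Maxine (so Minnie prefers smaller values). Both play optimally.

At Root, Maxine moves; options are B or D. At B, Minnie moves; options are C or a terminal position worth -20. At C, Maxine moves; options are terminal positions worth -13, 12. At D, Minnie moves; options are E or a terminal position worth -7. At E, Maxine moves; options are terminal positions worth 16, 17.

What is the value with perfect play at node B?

C: max(-13, 12) = 12
B: min(12, -20) = -20

-20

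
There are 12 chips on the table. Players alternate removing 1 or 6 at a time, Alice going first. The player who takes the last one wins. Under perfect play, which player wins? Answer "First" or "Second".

First

Mark each pile size as W (mover wins) or L (mover loses):
i:   0  1  2  3  4  5  6  7  8  9 10 11 12
     L  W  L  W  L  W  W  L  W  L  W  L  W
Position 12 is W, so the first player wins.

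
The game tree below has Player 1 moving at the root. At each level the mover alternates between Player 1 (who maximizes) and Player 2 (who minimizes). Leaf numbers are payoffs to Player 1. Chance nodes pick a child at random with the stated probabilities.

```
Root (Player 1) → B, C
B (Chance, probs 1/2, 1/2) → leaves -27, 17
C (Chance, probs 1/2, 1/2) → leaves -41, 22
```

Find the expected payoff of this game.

B (Chance): 1/2·-27 + 1/2·17 = -5
C (Chance): 1/2·-41 + 1/2·22 = -9.5
Root (Player 1): max(-5, -9.5) = -5

-5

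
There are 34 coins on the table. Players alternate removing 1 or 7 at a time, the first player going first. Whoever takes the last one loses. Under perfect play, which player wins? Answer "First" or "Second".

First

i:   0  1  2  3  4  5  6  7  8  9 10 11 12 13 14 15 16 17 18 19 20 21 22 23 24 25 26 27 28 29 30 31 32 33 34
     W  L  W  L  W  L  W  L  W  L  W  L  W  L  W  L  W  L  W  L  W  L  W  L  W  L  W  L  W  L  W  L  W  L  W
Position 34 is W, so the first player wins.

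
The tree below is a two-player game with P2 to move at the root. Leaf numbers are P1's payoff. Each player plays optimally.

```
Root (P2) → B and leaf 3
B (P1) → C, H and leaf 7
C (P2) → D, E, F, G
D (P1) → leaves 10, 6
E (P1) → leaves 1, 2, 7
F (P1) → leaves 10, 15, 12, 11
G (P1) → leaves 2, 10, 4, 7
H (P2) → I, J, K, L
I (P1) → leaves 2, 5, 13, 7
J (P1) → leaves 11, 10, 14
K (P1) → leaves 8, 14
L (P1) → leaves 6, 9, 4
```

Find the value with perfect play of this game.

3

D (P1): max(10, 6) = 10
E (P1): max(1, 2, 7) = 7
F (P1): max(10, 15, 12, 11) = 15
G (P1): max(2, 10, 4, 7) = 10
C (P2): min(10, 7, 15, 10) = 7
I (P1): max(2, 5, 13, 7) = 13
J (P1): max(11, 10, 14) = 14
K (P1): max(8, 14) = 14
L (P1): max(6, 9, 4) = 9
H (P2): min(13, 14, 14, 9) = 9
B (P1): max(7, 9, 7) = 9
Root (P2): min(9, 3) = 3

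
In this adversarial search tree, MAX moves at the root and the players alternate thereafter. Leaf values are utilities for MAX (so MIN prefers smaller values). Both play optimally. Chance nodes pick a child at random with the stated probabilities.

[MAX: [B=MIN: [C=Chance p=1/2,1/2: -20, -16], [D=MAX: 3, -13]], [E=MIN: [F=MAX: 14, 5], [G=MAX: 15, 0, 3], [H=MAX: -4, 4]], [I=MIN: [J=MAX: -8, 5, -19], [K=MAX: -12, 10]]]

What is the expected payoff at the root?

C (Chance): 1/2·-20 + 1/2·-16 = -18
D (MAX): max(3, -13) = 3
B (MIN): min(-18, 3) = -18
F (MAX): max(14, 5) = 14
G (MAX): max(15, 0, 3) = 15
H (MAX): max(-4, 4) = 4
E (MIN): min(14, 15, 4) = 4
J (MAX): max(-8, 5, -19) = 5
K (MAX): max(-12, 10) = 10
I (MIN): min(5, 10) = 5
Root (MAX): max(-18, 4, 5) = 5

5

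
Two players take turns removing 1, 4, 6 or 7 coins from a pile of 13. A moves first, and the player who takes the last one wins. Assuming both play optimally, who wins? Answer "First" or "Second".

Second

W/L table (W = player to move can force a win):
i:   0  1  2  3  4  5  6  7  8  9 10 11 12 13
     L  W  L  W  W  L  W  W  W  W  L  W  W  L
Position 13 is L, so the second player wins.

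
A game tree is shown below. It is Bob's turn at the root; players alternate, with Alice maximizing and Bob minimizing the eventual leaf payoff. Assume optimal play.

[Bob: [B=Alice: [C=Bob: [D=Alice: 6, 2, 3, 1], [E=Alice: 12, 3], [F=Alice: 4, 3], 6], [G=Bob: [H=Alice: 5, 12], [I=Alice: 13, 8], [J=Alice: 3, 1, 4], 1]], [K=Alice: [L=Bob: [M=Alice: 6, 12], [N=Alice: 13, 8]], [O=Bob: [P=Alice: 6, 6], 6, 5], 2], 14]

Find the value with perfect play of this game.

4

D (Alice): max(6, 2, 3, 1) = 6
E (Alice): max(12, 3) = 12
F (Alice): max(4, 3) = 4
C (Bob): min(6, 12, 4, 6) = 4
H (Alice): max(5, 12) = 12
I (Alice): max(13, 8) = 13
J (Alice): max(3, 1, 4) = 4
G (Bob): min(12, 13, 4, 1) = 1
B (Alice): max(4, 1) = 4
M (Alice): max(6, 12) = 12
N (Alice): max(13, 8) = 13
L (Bob): min(12, 13) = 12
P (Alice): max(6, 6) = 6
O (Bob): min(6, 6, 5) = 5
K (Alice): max(12, 5, 2) = 12
Root (Bob): min(4, 12, 14) = 4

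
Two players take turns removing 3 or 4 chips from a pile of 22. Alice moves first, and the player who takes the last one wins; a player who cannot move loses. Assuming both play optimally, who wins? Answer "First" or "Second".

Second

Compute winning (W) and losing (L) positions by backward induction:
i:   0  1  2  3  4  5  6  7  8  9 10 11 12 13 14 15 16 17 18 19 20 21 22
     L  L  L  W  W  W  W  L  L  L  W  W  W  W  L  L  L  W  W  W  W  L  L
Position 22 is L, so the second player wins.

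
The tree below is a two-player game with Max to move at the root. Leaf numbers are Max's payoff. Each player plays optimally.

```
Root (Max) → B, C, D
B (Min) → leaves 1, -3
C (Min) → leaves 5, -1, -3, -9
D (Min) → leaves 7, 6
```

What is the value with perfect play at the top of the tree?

6

B (Min): min(1, -3) = -3
C (Min): min(5, -1, -3, -9) = -9
D (Min): min(7, 6) = 6
Root (Max): max(-3, -9, 6) = 6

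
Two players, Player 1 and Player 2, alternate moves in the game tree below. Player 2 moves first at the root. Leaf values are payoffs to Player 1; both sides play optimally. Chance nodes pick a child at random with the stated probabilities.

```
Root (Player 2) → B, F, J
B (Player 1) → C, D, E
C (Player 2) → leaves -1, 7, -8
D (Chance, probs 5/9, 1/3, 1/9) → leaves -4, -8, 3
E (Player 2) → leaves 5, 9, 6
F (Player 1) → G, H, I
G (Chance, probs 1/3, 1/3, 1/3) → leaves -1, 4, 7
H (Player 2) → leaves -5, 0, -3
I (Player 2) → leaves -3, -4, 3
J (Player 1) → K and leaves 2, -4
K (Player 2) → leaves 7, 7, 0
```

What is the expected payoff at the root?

C (Player 2): min(-1, 7, -8) = -8
D (Chance): 5/9·-4 + 1/3·-8 + 1/9·3 = -4.56
E (Player 2): min(5, 9, 6) = 5
B (Player 1): max(-8, -4.56, 5) = 5
G (Chance): 1/3·-1 + 1/3·4 + 1/3·7 = 3.33
H (Player 2): min(-5, 0, -3) = -5
I (Player 2): min(-3, -4, 3) = -4
F (Player 1): max(3.33, -5, -4) = 3.33
K (Player 2): min(7, 7, 0) = 0
J (Player 1): max(0, 2, -4) = 2
Root (Player 2): min(5, 3.33, 2) = 2

2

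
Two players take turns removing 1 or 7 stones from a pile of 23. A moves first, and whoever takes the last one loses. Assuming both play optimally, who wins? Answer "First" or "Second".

Compute winning (W) and losing (L) positions by backward induction:
i:   0  1  2  3  4  5  6  7  8  9 10 11 12 13 14 15 16 17 18 19 20 21 22 23
     W  L  W  L  W  L  W  L  W  L  W  L  W  L  W  L  W  L  W  L  W  L  W  L
Position 23 is L, so the second player wins.

Second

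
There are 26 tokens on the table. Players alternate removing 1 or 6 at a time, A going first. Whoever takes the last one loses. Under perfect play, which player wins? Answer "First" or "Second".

Mark each pile size as W (mover wins) or L (mover loses):
i:   0  1  2  3  4  5  6  7  8  9 10 11 12 13 14 15 16 17 18 19 20 21 22 23 24 25 26
     W  L  W  L  W  L  W  W  L  W  L  W  L  W  W  L  W  L  W  L  W  W  L  W  L  W  L
Position 26 is L, so the second player wins.

Second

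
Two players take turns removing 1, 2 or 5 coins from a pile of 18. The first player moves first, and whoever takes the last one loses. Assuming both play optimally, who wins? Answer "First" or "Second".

First

Positions where the player to move wins (W) vs loses (L):
i:   0  1  2  3  4  5  6  7  8  9 10 11 12 13 14 15 16 17 18
     W  L  W  W  L  W  W  L  W  W  L  W  W  L  W  W  L  W  W
Position 18 is W, so the first player wins.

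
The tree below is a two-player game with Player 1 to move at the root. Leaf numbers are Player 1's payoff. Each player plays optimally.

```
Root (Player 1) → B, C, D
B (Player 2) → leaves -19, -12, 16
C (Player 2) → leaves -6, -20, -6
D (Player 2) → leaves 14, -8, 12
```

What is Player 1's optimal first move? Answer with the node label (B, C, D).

D

B (Player 2): min(-19, -12, 16) = -19
C (Player 2): min(-6, -20, -6) = -20
D (Player 2): min(14, -8, 12) = -8
Root (Player 1): max(-19, -20, -8) = -8
Player 1 picks the child with the highest value: D (value -8).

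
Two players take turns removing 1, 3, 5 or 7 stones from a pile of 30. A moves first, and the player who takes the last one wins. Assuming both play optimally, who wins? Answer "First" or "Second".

Second

Mark each pile size as W (mover wins) or L (mover loses):
i:   0  1  2  3  4  5  6  7  8  9 10 11 12 13 14 15 16 17 18 19 20 21 22 23 24 25 26 27 28 29 30
     L  W  L  W  L  W  L  W  L  W  L  W  L  W  L  W  L  W  L  W  L  W  L  W  L  W  L  W  L  W  L
Position 30 is L, so the second player wins.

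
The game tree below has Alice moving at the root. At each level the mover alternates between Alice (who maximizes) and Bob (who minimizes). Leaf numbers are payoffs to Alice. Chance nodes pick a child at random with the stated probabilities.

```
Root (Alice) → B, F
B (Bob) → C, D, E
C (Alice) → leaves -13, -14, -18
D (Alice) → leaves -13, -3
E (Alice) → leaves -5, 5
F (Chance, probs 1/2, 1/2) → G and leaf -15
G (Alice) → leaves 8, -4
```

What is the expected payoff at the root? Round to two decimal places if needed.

-3.5

C (Alice): max(-13, -14, -18) = -13
D (Alice): max(-13, -3) = -3
E (Alice): max(-5, 5) = 5
B (Bob): min(-13, -3, 5) = -13
G (Alice): max(8, -4) = 8
F (Chance): 1/2·8 + 1/2·-15 = -3.5
Root (Alice): max(-13, -3.5) = -3.5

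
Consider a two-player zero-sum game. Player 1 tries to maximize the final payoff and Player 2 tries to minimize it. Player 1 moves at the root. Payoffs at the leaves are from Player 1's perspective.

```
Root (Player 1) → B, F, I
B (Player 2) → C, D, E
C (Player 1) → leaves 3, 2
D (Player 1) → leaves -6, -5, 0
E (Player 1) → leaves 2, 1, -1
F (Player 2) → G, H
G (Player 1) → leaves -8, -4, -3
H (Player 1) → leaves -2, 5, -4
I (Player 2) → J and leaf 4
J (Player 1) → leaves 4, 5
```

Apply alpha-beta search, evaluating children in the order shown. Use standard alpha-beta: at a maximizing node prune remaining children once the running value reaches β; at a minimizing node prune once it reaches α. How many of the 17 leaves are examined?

12

C [α=-∞,β=+∞]: v=3
D [α=-∞,β=3]: v=0
E [α=-∞,β=0]: v=2 after child 1 ≥ β → β-cutoff, skip 2
B [α=-∞,β=+∞]: v=0
G [α=0,β=+∞]: v=-3
F [α=0,β=+∞]: v=-3 after child 1 ≤ α → α-cutoff, skip 1
J [α=0,β=+∞]: v=5
I [α=0,β=+∞]: v=4
Root [α=-∞,β=+∞]: v=4
Leaves evaluated: 12 of 17.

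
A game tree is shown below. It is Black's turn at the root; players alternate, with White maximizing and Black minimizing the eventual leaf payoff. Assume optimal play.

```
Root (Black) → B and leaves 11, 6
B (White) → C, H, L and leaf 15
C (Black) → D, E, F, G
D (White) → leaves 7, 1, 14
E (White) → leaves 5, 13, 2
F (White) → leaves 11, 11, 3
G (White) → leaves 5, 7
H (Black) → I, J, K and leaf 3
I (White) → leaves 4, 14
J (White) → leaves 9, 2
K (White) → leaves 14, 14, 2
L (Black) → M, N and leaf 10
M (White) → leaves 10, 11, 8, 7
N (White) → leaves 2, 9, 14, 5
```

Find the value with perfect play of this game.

6

D (White): max(7, 1, 14) = 14
E (White): max(5, 13, 2) = 13
F (White): max(11, 11, 3) = 11
G (White): max(5, 7) = 7
C (Black): min(14, 13, 11, 7) = 7
I (White): max(4, 14) = 14
J (White): max(9, 2) = 9
K (White): max(14, 14, 2) = 14
H (Black): min(14, 9, 14, 3) = 3
M (White): max(10, 11, 8, 7) = 11
N (White): max(2, 9, 14, 5) = 14
L (Black): min(11, 14, 10) = 10
B (White): max(7, 3, 10, 15) = 15
Root (Black): min(15, 11, 6) = 6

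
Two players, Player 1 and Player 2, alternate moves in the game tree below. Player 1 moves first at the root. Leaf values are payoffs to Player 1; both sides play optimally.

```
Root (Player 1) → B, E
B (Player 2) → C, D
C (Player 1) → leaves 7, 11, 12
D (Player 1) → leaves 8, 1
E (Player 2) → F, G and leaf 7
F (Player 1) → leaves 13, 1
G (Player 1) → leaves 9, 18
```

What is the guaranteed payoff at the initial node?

C (Player 1): max(7, 11, 12) = 12
D (Player 1): max(8, 1) = 8
B (Player 2): min(12, 8) = 8
F (Player 1): max(13, 1) = 13
G (Player 1): max(9, 18) = 18
E (Player 2): min(13, 18, 7) = 7
Root (Player 1): max(8, 7) = 8

8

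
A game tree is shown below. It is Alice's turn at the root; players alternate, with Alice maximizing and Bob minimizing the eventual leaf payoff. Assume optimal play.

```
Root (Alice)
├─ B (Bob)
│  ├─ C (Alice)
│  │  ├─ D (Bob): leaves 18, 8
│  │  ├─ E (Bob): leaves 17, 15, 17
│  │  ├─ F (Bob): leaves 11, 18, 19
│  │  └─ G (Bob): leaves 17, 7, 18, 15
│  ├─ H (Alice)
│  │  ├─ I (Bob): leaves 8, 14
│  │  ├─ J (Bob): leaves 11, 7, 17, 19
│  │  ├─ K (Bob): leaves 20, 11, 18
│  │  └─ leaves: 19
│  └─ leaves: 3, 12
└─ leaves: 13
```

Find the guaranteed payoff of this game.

D (Bob): min(18, 8) = 8
E (Bob): min(17, 15, 17) = 15
F (Bob): min(11, 18, 19) = 11
G (Bob): min(17, 7, 18, 15) = 7
C (Alice): max(8, 15, 11, 7) = 15
I (Bob): min(8, 14) = 8
J (Bob): min(11, 7, 17, 19) = 7
K (Bob): min(20, 11, 18) = 11
H (Alice): max(8, 7, 11, 19) = 19
B (Bob): min(15, 19, 3, 12) = 3
Root (Alice): max(3, 13) = 13

13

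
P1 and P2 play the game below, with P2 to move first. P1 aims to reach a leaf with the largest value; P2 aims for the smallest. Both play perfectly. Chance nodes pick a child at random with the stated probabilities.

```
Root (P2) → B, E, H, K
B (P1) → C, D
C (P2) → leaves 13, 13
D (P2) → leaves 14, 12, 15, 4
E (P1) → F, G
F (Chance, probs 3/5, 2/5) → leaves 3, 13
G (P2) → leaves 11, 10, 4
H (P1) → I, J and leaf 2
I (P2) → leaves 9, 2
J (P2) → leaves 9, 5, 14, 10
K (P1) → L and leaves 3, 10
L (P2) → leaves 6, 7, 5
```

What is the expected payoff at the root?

C (P2): min(13, 13) = 13
D (P2): min(14, 12, 15, 4) = 4
B (P1): max(13, 4) = 13
F (Chance): 3/5·3 + 2/5·13 = 7
G (P2): min(11, 10, 4) = 4
E (P1): max(7, 4) = 7
I (P2): min(9, 2) = 2
J (P2): min(9, 5, 14, 10) = 5
H (P1): max(2, 5, 2) = 5
L (P2): min(6, 7, 5) = 5
K (P1): max(5, 3, 10) = 10
Root (P2): min(13, 7, 5, 10) = 5

5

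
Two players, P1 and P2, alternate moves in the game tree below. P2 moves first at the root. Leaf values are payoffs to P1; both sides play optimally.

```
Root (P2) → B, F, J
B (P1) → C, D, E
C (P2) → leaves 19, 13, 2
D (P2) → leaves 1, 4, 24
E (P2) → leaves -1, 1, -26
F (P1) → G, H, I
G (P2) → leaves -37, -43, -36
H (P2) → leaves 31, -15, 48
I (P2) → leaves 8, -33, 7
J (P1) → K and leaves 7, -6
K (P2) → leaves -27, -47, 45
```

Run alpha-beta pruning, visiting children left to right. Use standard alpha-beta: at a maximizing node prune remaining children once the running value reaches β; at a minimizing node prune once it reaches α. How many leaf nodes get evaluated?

C [α=-∞,β=+∞]: v=2
D [α=2,β=+∞]: v=1 after child 1 ≤ α → α-cutoff, skip 2
E [α=2,β=+∞]: v=-1 after child 1 ≤ α → α-cutoff, skip 2
B [α=-∞,β=+∞]: v=2
G [α=-∞,β=2]: v=-43
H [α=-43,β=2]: v=-15
I [α=-15,β=2]: v=-33 after child 2 ≤ α → α-cutoff, skip 1
F [α=-∞,β=2]: v=-15
K [α=-∞,β=-15]: v=-47
J [α=-∞,β=-15]: v=7 after child 2 ≥ β → β-cutoff, skip 1
Root [α=-∞,β=+∞]: v=-15
Leaves evaluated: 17 of 23.

17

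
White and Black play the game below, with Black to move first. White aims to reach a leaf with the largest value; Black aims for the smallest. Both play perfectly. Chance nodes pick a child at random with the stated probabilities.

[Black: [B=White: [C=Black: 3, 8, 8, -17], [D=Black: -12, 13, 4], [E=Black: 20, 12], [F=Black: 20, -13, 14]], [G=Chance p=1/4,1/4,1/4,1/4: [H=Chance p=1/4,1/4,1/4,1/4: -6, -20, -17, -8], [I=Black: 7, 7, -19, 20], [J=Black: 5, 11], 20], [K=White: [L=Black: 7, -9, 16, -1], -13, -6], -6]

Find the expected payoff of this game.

-6

C (Black): min(3, 8, 8, -17) = -17
D (Black): min(-12, 13, 4) = -12
E (Black): min(20, 12) = 12
F (Black): min(20, -13, 14) = -13
B (White): max(-17, -12, 12, -13) = 12
H (Chance): 1/4·-6 + 1/4·-20 + 1/4·-17 + 1/4·-8 = -12.75
I (Black): min(7, 7, -19, 20) = -19
J (Black): min(5, 11) = 5
G (Chance): 1/4·-12.75 + 1/4·-19 + 1/4·5 + 1/4·20 = -1.69
L (Black): min(7, -9, 16, -1) = -9
K (White): max(-9, -13, -6) = -6
Root (Black): min(12, -1.69, -6, -6) = -6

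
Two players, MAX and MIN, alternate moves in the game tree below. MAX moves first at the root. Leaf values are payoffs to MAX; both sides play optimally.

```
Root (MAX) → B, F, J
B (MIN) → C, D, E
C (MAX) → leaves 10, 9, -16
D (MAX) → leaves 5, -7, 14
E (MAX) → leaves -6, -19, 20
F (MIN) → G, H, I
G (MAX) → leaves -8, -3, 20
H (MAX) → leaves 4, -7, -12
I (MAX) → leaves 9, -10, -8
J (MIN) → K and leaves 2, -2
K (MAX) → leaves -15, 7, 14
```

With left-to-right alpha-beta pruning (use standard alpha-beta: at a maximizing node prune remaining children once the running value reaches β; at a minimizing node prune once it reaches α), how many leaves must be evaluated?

C [α=-∞,β=+∞]: v=10
D [α=-∞,β=10]: v=14
E [α=-∞,β=10]: v=20
B [α=-∞,β=+∞]: v=10
G [α=10,β=+∞]: v=20
H [α=10,β=20]: v=4
F [α=10,β=+∞]: v=4 after child 2 ≤ α → α-cutoff, skip 1
K [α=10,β=+∞]: v=14
J [α=10,β=+∞]: v=2 after child 2 ≤ α → α-cutoff, skip 1
Root [α=-∞,β=+∞]: v=10
Leaves evaluated: 19 of 23.

19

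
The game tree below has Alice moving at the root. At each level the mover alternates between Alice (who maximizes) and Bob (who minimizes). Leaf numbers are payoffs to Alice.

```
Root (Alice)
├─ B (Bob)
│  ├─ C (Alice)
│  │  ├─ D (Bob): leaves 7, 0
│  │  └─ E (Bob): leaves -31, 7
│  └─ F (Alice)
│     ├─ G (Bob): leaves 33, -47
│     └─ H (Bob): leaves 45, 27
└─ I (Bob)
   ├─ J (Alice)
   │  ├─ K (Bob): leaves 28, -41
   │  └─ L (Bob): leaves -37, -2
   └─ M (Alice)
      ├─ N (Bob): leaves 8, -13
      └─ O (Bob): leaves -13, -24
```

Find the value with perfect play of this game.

0

D (Bob): min(7, 0) = 0
E (Bob): min(-31, 7) = -31
C (Alice): max(0, -31) = 0
G (Bob): min(33, -47) = -47
H (Bob): min(45, 27) = 27
F (Alice): max(-47, 27) = 27
B (Bob): min(0, 27) = 0
K (Bob): min(28, -41) = -41
L (Bob): min(-37, -2) = -37
J (Alice): max(-41, -37) = -37
N (Bob): min(8, -13) = -13
O (Bob): min(-13, -24) = -24
M (Alice): max(-13, -24) = -13
I (Bob): min(-37, -13) = -37
Root (Alice): max(0, -37) = 0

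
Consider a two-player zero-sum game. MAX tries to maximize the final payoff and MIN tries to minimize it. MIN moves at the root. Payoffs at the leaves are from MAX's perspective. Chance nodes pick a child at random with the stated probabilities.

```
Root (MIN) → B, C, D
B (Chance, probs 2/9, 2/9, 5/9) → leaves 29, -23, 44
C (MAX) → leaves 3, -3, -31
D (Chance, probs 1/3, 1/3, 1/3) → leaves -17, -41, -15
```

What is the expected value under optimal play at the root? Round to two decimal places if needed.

B (Chance): 2/9·29 + 2/9·-23 + 5/9·44 = 25.78
C (MAX): max(3, -3, -31) = 3
D (Chance): 1/3·-17 + 1/3·-41 + 1/3·-15 = -24.33
Root (MIN): min(25.78, 3, -24.33) = -24.33

-24.33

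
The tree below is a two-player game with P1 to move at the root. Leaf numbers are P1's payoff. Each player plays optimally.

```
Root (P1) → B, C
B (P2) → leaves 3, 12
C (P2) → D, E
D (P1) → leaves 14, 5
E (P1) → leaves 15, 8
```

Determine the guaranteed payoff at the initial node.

14

B (P2): min(3, 12) = 3
D (P1): max(14, 5) = 14
E (P1): max(15, 8) = 15
C (P2): min(14, 15) = 14
Root (P1): max(3, 14) = 14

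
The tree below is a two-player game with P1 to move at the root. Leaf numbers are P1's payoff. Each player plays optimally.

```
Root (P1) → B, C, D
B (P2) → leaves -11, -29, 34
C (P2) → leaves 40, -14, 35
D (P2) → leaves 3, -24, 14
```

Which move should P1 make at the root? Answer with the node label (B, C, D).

B (P2): min(-11, -29, 34) = -29
C (P2): min(40, -14, 35) = -14
D (P2): min(3, -24, 14) = -24
Root (P1): max(-29, -14, -24) = -14
P1 picks the child with the highest value: C (value -14).

C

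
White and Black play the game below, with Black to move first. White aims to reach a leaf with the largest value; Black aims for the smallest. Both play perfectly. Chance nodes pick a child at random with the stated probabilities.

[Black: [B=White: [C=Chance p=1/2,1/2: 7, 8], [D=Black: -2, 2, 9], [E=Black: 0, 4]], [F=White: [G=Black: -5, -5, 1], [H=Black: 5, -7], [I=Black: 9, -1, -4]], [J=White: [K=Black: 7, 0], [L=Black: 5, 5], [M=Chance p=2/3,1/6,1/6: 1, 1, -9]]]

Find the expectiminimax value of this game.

C (Chance): 1/2·7 + 1/2·8 = 7.5
D (Black): min(-2, 2, 9) = -2
E (Black): min(0, 4) = 0
B (White): max(7.5, -2, 0) = 7.5
G (Black): min(-5, -5, 1) = -5
H (Black): min(5, -7) = -7
I (Black): min(9, -1, -4) = -4
F (White): max(-5, -7, -4) = -4
K (Black): min(7, 0) = 0
L (Black): min(5, 5) = 5
M (Chance): 2/3·1 + 1/6·1 + 1/6·-9 = -0.67
J (White): max(0, 5, -0.67) = 5
Root (Black): min(7.5, -4, 5) = -4

-4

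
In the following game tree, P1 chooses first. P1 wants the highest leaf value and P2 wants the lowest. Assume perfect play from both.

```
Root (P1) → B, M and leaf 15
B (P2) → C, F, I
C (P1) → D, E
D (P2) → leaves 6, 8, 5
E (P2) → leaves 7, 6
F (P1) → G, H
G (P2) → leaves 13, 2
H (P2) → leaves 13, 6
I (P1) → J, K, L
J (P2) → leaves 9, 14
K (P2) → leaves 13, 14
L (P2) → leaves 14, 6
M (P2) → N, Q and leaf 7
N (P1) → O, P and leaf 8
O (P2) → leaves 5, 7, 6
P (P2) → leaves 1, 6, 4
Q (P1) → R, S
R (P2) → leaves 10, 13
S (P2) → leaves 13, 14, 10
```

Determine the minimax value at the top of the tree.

D (P2): min(6, 8, 5) = 5
E (P2): min(7, 6) = 6
C (P1): max(5, 6) = 6
G (P2): min(13, 2) = 2
H (P2): min(13, 6) = 6
F (P1): max(2, 6) = 6
J (P2): min(9, 14) = 9
K (P2): min(13, 14) = 13
L (P2): min(14, 6) = 6
I (P1): max(9, 13, 6) = 13
B (P2): min(6, 6, 13) = 6
O (P2): min(5, 7, 6) = 5
P (P2): min(1, 6, 4) = 1
N (P1): max(5, 1, 8) = 8
R (P2): min(10, 13) = 10
S (P2): min(13, 14, 10) = 10
Q (P1): max(10, 10) = 10
M (P2): min(8, 10, 7) = 7
Root (P1): max(6, 7, 15) = 15

15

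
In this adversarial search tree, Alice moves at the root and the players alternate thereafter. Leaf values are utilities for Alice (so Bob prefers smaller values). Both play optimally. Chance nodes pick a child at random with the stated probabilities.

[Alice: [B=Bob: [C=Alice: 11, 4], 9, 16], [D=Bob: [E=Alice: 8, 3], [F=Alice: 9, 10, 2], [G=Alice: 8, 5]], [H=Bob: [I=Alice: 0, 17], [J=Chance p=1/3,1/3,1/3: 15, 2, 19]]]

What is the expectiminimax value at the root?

12

C (Alice): max(11, 4) = 11
B (Bob): min(11, 9, 16) = 9
E (Alice): max(8, 3) = 8
F (Alice): max(9, 10, 2) = 10
G (Alice): max(8, 5) = 8
D (Bob): min(8, 10, 8) = 8
I (Alice): max(0, 17) = 17
J (Chance): 1/3·15 + 1/3·2 + 1/3·19 = 12
H (Bob): min(17, 12) = 12
Root (Alice): max(9, 8, 12) = 12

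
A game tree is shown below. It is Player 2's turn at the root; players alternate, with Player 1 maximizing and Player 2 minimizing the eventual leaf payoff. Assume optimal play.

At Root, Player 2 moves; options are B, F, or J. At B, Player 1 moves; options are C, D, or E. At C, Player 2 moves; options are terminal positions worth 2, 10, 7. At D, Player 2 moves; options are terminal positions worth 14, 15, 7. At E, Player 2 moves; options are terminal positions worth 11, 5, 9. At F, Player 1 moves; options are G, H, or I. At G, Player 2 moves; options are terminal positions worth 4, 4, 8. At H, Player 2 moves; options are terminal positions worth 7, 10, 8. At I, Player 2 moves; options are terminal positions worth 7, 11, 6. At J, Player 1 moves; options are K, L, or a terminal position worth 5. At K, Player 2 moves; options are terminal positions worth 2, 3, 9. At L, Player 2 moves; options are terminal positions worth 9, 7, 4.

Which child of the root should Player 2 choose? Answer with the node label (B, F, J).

C (Player 2): min(2, 10, 7) = 2
D (Player 2): min(14, 15, 7) = 7
E (Player 2): min(11, 5, 9) = 5
B (Player 1): max(2, 7, 5) = 7
G (Player 2): min(4, 4, 8) = 4
H (Player 2): min(7, 10, 8) = 7
I (Player 2): min(7, 11, 6) = 6
F (Player 1): max(4, 7, 6) = 7
K (Player 2): min(2, 3, 9) = 2
L (Player 2): min(9, 7, 4) = 4
J (Player 1): max(2, 4, 5) = 5
Root (Player 2): min(7, 7, 5) = 5
Player 2 picks the child with the lowest value: J (value 5).

J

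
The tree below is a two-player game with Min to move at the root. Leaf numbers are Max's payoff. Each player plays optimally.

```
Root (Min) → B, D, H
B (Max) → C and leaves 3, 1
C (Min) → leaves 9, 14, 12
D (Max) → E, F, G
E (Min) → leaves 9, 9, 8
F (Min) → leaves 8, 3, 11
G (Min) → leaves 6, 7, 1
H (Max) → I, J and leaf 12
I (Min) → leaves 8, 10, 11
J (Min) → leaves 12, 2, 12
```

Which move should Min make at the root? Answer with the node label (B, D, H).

D

C (Min): min(9, 14, 12) = 9
B (Max): max(9, 3, 1) = 9
E (Min): min(9, 9, 8) = 8
F (Min): min(8, 3, 11) = 3
G (Min): min(6, 7, 1) = 1
D (Max): max(8, 3, 1) = 8
I (Min): min(8, 10, 11) = 8
J (Min): min(12, 2, 12) = 2
H (Max): max(8, 2, 12) = 12
Root (Min): min(9, 8, 12) = 8
Min picks the child with the lowest value: D (value 8).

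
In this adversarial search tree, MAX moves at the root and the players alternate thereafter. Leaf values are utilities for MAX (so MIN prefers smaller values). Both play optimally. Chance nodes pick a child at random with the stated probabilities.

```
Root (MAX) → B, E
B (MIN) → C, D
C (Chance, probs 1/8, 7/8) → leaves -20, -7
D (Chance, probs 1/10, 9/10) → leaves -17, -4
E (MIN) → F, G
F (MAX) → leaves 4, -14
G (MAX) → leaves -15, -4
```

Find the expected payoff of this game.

-4

C (Chance): 1/8·-20 + 7/8·-7 = -8.62
D (Chance): 1/10·-17 + 9/10·-4 = -5.3
B (MIN): min(-8.62, -5.3) = -8.62
F (MAX): max(4, -14) = 4
G (MAX): max(-15, -4) = -4
E (MIN): min(4, -4) = -4
Root (MAX): max(-8.62, -4) = -4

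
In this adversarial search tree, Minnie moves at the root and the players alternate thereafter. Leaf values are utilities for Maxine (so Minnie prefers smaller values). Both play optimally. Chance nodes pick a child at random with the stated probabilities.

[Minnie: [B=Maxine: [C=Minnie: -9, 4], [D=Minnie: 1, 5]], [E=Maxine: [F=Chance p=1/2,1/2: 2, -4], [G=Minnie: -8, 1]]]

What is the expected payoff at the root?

-1

C (Minnie): min(-9, 4) = -9
D (Minnie): min(1, 5) = 1
B (Maxine): max(-9, 1) = 1
F (Chance): 1/2·2 + 1/2·-4 = -1
G (Minnie): min(-8, 1) = -8
E (Maxine): max(-1, -8) = -1
Root (Minnie): min(1, -1) = -1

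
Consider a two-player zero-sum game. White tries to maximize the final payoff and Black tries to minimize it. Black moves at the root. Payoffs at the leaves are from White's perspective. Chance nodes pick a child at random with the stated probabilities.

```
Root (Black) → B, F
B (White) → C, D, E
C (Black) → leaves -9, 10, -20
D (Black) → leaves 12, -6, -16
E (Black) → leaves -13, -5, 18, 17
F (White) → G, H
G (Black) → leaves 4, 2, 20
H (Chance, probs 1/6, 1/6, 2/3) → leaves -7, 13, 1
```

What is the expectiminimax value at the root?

C (Black): min(-9, 10, -20) = -20
D (Black): min(12, -6, -16) = -16
E (Black): min(-13, -5, 18, 17) = -13
B (White): max(-20, -16, -13) = -13
G (Black): min(4, 2, 20) = 2
H (Chance): 1/6·-7 + 1/6·13 + 2/3·1 = 1.67
F (White): max(2, 1.67) = 2
Root (Black): min(-13, 2) = -13

-13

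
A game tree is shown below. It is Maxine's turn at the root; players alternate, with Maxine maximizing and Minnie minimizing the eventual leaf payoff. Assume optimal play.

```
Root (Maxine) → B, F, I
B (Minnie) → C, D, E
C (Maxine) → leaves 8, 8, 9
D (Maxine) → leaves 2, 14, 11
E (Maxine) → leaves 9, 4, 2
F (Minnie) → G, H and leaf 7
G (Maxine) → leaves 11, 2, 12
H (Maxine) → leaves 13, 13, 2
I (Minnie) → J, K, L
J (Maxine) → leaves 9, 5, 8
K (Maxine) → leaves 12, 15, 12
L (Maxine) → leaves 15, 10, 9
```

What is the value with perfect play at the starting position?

C (Maxine): max(8, 8, 9) = 9
D (Maxine): max(2, 14, 11) = 14
E (Maxine): max(9, 4, 2) = 9
B (Minnie): min(9, 14, 9) = 9
G (Maxine): max(11, 2, 12) = 12
H (Maxine): max(13, 13, 2) = 13
F (Minnie): min(12, 13, 7) = 7
J (Maxine): max(9, 5, 8) = 9
K (Maxine): max(12, 15, 12) = 15
L (Maxine): max(15, 10, 9) = 15
I (Minnie): min(9, 15, 15) = 9
Root (Maxine): max(9, 7, 9) = 9

9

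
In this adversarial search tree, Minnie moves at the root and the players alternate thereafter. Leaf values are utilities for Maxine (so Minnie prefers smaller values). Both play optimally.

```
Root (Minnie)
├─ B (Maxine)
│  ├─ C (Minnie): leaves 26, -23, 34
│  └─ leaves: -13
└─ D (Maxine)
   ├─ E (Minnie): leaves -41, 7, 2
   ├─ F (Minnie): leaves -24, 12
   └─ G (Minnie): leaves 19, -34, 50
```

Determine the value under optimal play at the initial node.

C (Minnie): min(26, -23, 34) = -23
B (Maxine): max(-23, -13) = -13
E (Minnie): min(-41, 7, 2) = -41
F (Minnie): min(-24, 12) = -24
G (Minnie): min(19, -34, 50) = -34
D (Maxine): max(-41, -24, -34) = -24
Root (Minnie): min(-13, -24) = -24

-24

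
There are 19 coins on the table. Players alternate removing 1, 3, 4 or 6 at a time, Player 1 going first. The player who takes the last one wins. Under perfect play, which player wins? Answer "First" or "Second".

Compute winning (W) and losing (L) positions by backward induction:
i:   0  1  2  3  4  5  6  7  8  9 10 11 12 13 14 15 16 17 18 19
     L  W  L  W  W  W  W  L  W  L  W  W  W  W  L  W  L  W  W  W
Position 19 is W, so the first player wins.

First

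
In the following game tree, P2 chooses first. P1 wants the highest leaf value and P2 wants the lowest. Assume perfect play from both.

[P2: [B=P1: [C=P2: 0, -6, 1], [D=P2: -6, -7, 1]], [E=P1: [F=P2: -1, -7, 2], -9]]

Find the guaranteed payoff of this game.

C (P2): min(0, -6, 1) = -6
D (P2): min(-6, -7, 1) = -7
B (P1): max(-6, -7) = -6
F (P2): min(-1, -7, 2) = -7
E (P1): max(-7, -9) = -7
Root (P2): min(-6, -7) = -7

-7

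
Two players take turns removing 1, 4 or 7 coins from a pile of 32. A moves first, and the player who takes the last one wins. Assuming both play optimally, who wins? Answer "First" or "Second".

Second

Mark each pile size as W (mover wins) or L (mover loses):
i:   0  1  2  3  4  5  6  7  8  9 10 11 12 13 14 15 16 17 18 19 20 21 22 23 24 25 26 27 28 29 30 31 32
     L  W  L  W  W  L  W  W  L  W  L  W  W  L  W  W  L  W  L  W  W  L  W  W  L  W  L  W  W  L  W  W  L
Position 32 is L, so the second player wins.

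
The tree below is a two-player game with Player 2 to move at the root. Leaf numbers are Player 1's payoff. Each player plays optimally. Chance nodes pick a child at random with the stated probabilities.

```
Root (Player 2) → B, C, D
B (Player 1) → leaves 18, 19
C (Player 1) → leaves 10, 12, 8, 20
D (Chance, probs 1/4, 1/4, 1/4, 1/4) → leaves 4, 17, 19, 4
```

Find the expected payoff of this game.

11

B (Player 1): max(18, 19) = 19
C (Player 1): max(10, 12, 8, 20) = 20
D (Chance): 1/4·4 + 1/4·17 + 1/4·19 + 1/4·4 = 11
Root (Player 2): min(19, 20, 11) = 11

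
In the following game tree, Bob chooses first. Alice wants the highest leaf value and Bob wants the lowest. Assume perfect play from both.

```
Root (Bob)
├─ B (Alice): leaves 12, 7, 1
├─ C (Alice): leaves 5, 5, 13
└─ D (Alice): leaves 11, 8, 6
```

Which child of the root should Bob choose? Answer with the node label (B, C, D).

D

B (Alice): max(12, 7, 1) = 12
C (Alice): max(5, 5, 13) = 13
D (Alice): max(11, 8, 6) = 11
Root (Bob): min(12, 13, 11) = 11
Bob picks the child with the lowest value: D (value 11).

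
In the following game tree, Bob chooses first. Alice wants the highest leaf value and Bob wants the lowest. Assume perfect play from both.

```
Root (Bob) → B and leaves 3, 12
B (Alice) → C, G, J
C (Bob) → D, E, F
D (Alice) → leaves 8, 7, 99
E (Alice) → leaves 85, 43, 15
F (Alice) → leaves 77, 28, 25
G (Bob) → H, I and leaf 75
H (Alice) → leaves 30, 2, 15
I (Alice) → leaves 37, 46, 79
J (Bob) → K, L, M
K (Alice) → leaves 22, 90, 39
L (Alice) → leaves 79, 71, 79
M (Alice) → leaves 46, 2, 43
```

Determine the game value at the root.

D (Alice): max(8, 7, 99) = 99
E (Alice): max(85, 43, 15) = 85
F (Alice): max(77, 28, 25) = 77
C (Bob): min(99, 85, 77) = 77
H (Alice): max(30, 2, 15) = 30
I (Alice): max(37, 46, 79) = 79
G (Bob): min(30, 79, 75) = 30
K (Alice): max(22, 90, 39) = 90
L (Alice): max(79, 71, 79) = 79
M (Alice): max(46, 2, 43) = 46
J (Bob): min(90, 79, 46) = 46
B (Alice): max(77, 30, 46) = 77
Root (Bob): min(77, 3, 12) = 3

3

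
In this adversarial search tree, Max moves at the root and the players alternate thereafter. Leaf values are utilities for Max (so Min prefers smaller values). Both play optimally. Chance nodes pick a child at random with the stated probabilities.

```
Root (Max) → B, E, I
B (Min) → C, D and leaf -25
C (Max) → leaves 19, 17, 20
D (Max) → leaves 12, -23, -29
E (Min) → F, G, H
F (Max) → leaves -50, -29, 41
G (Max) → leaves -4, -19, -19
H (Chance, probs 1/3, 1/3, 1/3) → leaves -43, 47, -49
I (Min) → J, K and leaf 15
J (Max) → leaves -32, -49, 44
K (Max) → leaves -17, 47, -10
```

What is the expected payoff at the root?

15

C (Max): max(19, 17, 20) = 20
D (Max): max(12, -23, -29) = 12
B (Min): min(20, 12, -25) = -25
F (Max): max(-50, -29, 41) = 41
G (Max): max(-4, -19, -19) = -4
H (Chance): 1/3·-43 + 1/3·47 + 1/3·-49 = -15
E (Min): min(41, -4, -15) = -15
J (Max): max(-32, -49, 44) = 44
K (Max): max(-17, 47, -10) = 47
I (Min): min(44, 47, 15) = 15
Root (Max): max(-25, -15, 15) = 15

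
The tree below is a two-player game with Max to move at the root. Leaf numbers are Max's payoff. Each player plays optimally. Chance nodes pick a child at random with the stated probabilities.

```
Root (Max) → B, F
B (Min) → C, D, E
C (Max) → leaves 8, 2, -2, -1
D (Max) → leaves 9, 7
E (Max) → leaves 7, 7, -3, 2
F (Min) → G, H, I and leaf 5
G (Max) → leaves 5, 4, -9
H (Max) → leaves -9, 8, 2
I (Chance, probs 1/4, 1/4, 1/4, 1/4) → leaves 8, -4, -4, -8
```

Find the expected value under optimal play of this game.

C (Max): max(8, 2, -2, -1) = 8
D (Max): max(9, 7) = 9
E (Max): max(7, 7, -3, 2) = 7
B (Min): min(8, 9, 7) = 7
G (Max): max(5, 4, -9) = 5
H (Max): max(-9, 8, 2) = 8
I (Chance): 1/4·8 + 1/4·-4 + 1/4·-4 + 1/4·-8 = -2
F (Min): min(5, 8, -2, 5) = -2
Root (Max): max(7, -2) = 7

7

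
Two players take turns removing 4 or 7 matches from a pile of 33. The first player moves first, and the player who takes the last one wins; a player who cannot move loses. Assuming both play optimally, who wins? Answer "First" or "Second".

Mark each pile size as W (mover wins) or L (mover loses):
i:   0  1  2  3  4  5  6  7  8  9 10 11 12 13 14 15 16 17 18 19 20 21 22 23 24 25 26 27 28 29 30 31 32 33
     L  L  L  L  W  W  W  W  W  W  W  L  L  L  L  W  W  W  W  W  W  W  L  L  L  L  W  W  W  W  W  W  W  L
Position 33 is L, so the second player wins.

Second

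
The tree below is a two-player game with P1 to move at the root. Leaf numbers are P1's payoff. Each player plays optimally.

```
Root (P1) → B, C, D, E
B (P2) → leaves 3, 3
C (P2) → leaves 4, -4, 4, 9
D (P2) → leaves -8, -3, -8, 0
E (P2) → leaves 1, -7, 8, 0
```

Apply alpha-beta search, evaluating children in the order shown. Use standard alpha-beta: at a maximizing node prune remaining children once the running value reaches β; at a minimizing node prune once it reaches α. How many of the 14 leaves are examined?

6

B [α=-∞,β=+∞]: v=3
C [α=3,β=+∞]: v=-4 after child 2 ≤ α → α-cutoff, skip 2
D [α=3,β=+∞]: v=-8 after child 1 ≤ α → α-cutoff, skip 3
E [α=3,β=+∞]: v=1 after child 1 ≤ α → α-cutoff, skip 3
Root [α=-∞,β=+∞]: v=3
Leaves evaluated: 6 of 14.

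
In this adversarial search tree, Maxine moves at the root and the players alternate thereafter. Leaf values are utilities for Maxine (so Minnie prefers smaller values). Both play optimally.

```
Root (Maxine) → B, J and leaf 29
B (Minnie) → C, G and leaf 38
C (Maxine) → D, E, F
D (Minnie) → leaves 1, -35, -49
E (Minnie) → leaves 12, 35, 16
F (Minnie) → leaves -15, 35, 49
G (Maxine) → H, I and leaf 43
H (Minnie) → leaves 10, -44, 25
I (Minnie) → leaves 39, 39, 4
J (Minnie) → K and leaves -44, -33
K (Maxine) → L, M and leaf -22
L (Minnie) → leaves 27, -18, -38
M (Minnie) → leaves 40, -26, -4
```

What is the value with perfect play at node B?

D: min(1, -35, -49) = -49
E: min(12, 35, 16) = 12
F: min(-15, 35, 49) = -15
C: max(-49, 12, -15) = 12
H: min(10, -44, 25) = -44
I: min(39, 39, 4) = 4
G: max(-44, 4, 43) = 43
B: min(12, 43, 38) = 12

12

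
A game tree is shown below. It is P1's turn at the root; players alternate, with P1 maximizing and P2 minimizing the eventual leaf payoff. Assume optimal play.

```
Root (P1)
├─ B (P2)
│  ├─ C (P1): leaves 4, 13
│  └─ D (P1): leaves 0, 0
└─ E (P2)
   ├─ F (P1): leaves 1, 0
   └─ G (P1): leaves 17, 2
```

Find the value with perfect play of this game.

1

C (P1): max(4, 13) = 13
D (P1): max(0, 0) = 0
B (P2): min(13, 0) = 0
F (P1): max(1, 0) = 1
G (P1): max(17, 2) = 17
E (P2): min(1, 17) = 1
Root (P1): max(0, 1) = 1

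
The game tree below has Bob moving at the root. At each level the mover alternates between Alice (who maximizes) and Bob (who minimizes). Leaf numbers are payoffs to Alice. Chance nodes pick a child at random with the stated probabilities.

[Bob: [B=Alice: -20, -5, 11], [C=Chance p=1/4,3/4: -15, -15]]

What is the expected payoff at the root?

-15

B (Alice): max(-20, -5, 11) = 11
C (Chance): 1/4·-15 + 3/4·-15 = -15
Root (Bob): min(11, -15) = -15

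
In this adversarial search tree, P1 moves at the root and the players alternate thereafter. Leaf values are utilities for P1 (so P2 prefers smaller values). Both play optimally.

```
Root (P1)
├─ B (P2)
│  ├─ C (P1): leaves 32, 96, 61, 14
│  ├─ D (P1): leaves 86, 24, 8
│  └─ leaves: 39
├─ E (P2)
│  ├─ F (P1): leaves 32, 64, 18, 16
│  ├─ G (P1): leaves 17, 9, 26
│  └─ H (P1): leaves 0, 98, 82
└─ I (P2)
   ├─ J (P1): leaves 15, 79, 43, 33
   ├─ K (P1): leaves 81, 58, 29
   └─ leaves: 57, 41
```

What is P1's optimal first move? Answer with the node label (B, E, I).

C (P1): max(32, 96, 61, 14) = 96
D (P1): max(86, 24, 8) = 86
B (P2): min(96, 86, 39) = 39
F (P1): max(32, 64, 18, 16) = 64
G (P1): max(17, 9, 26) = 26
H (P1): max(0, 98, 82) = 98
E (P2): min(64, 26, 98) = 26
J (P1): max(15, 79, 43, 33) = 79
K (P1): max(81, 58, 29) = 81
I (P2): min(79, 81, 57, 41) = 41
Root (P1): max(39, 26, 41) = 41
P1 picks the child with the highest value: I (value 41).

I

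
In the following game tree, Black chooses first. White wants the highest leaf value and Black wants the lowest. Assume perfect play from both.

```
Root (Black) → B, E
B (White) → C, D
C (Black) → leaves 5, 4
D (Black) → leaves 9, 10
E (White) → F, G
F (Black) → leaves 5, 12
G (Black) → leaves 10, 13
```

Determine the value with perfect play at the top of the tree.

9

C (Black): min(5, 4) = 4
D (Black): min(9, 10) = 9
B (White): max(4, 9) = 9
F (Black): min(5, 12) = 5
G (Black): min(10, 13) = 10
E (White): max(5, 10) = 10
Root (Black): min(9, 10) = 9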